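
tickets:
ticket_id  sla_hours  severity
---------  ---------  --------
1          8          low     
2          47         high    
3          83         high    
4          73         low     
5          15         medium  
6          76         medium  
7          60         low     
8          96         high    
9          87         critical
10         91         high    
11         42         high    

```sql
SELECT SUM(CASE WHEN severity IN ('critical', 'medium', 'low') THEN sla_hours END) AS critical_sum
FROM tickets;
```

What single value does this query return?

ticket_id=1: ✓ → 8
ticket_id=2: ✗
ticket_id=3: ✗
ticket_id=4: ✓ → 73
ticket_id=5: ✓ → 15
ticket_id=6: ✓ → 76
ticket_id=7: ✓ → 60
ticket_id=8: ✗
ticket_id=9: ✓ → 87
ticket_id=10: ✗
ticket_id=11: ✗
critical_sum = 8 + 73 + 15 + 76 + 60 + 87 = 319

319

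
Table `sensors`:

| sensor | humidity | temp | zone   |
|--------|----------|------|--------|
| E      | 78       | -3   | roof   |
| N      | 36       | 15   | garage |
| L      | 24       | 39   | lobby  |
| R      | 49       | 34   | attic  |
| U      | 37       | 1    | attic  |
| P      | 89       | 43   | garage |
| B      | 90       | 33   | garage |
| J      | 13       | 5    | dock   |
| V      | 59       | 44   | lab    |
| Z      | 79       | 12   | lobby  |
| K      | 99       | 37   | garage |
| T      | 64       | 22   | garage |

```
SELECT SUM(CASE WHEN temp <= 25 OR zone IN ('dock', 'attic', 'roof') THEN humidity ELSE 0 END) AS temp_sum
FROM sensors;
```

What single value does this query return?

356

sensor=E: ✓ → 78
sensor=N: ✓ → 36
sensor=L: ✗
sensor=R: ✓ → 49
sensor=U: ✓ → 37
sensor=P: ✗
sensor=B: ✗
sensor=J: ✓ → 13
sensor=V: ✗
sensor=Z: ✓ → 79
sensor=K: ✗
sensor=T: ✓ → 64
temp_sum = 78 + 36 + 49 + 37 + 13 + 79 + 64 = 356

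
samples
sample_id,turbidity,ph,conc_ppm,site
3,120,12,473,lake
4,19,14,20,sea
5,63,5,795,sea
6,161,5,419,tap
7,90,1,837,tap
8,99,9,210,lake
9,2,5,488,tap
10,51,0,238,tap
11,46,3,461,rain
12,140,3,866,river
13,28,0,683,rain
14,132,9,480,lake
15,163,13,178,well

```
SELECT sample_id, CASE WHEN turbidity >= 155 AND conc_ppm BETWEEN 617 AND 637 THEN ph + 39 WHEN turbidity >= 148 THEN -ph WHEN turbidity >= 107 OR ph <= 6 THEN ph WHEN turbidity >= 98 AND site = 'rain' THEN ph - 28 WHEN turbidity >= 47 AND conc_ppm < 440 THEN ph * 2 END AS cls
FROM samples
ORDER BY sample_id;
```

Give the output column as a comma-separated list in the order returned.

12, NULL, 5, -5, 1, 18, 5, 0, 3, 3, 0, 9, -13

sample_id=3: turbidity >= 107 OR ph <= 6 → 12
sample_id=4: (no match → NULL) → NULL
sample_id=5: turbidity >= 107 OR ph <= 6 → 5
sample_id=6: turbidity >= 148 → -5
sample_id=7: turbidity >= 107 OR ph <= 6 → 1
sample_id=8: turbidity >= 47 AND conc_ppm < 440 → 18
sample_id=9: turbidity >= 107 OR ph <= 6 → 5
sample_id=10: turbidity >= 107 OR ph <= 6 → 0
sample_id=11: turbidity >= 107 OR ph <= 6 → 3
sample_id=12: turbidity >= 107 OR ph <= 6 → 3
sample_id=13: turbidity >= 107 OR ph <= 6 → 0
sample_id=14: turbidity >= 107 OR ph <= 6 → 9
sample_id=15: turbidity >= 148 → -13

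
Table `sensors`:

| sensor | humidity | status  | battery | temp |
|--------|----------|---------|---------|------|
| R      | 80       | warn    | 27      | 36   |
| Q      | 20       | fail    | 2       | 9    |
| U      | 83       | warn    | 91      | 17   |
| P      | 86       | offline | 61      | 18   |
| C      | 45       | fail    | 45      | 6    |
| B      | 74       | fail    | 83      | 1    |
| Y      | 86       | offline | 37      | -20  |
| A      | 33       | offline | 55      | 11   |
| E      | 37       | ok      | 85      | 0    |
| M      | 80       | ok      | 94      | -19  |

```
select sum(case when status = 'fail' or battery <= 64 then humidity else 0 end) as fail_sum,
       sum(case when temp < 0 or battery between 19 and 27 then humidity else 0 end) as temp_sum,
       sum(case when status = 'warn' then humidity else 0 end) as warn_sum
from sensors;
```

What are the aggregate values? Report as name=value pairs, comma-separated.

fail_sum=424, temp_sum=246, warn_sum=163

[fail_sum: status = 'fail' or battery <= 64]
sensor=R: ✓ → 80
sensor=Q: ✓ → 20
sensor=U: ✗
sensor=P: ✓ → 86
sensor=C: ✓ → 45
sensor=B: ✓ → 74
sensor=Y: ✓ → 86
sensor=A: ✓ → 33
sensor=E: ✗
sensor=M: ✗
fail_sum = 80 + 20 + 86 + 45 + 74 + 86 + 33 = 424
—
[temp_sum: temp < 0 or battery between 19 and 27]
sensor=R: ✓ → 80
sensor=Q: ✗
sensor=U: ✗
sensor=P: ✗
sensor=C: ✗
sensor=B: ✗
sensor=Y: ✓ → 86
sensor=A: ✗
sensor=E: ✗
sensor=M: ✓ → 80
temp_sum = 80 + 86 + 80 = 246
—
[warn_sum: status = 'warn']
sensor=R: ✓ → 80
sensor=Q: ✗
sensor=U: ✓ → 83
sensor=P: ✗
sensor=C: ✗
sensor=B: ✗
sensor=Y: ✗
sensor=A: ✗
sensor=E: ✗
sensor=M: ✗
warn_sum = 80 + 83 = 163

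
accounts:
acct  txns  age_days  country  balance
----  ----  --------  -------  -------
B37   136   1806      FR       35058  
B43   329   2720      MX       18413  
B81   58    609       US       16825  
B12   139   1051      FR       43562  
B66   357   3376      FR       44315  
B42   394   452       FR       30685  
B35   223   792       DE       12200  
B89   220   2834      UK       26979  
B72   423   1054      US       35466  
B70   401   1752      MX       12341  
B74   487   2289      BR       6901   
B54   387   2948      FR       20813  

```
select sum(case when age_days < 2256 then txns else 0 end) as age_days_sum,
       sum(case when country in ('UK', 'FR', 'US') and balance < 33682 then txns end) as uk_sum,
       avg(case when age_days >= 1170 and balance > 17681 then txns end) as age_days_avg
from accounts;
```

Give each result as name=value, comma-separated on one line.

age_days_sum=1774, uk_sum=1059, age_days_avg=285.8

[age_days_sum: age_days < 2256]
acct=B37: ✓ → 136
acct=B43: ✗
acct=B81: ✓ → 58
acct=B12: ✓ → 139
acct=B66: ✗
acct=B42: ✓ → 394
acct=B35: ✓ → 223
acct=B89: ✗
acct=B72: ✓ → 423
acct=B70: ✓ → 401
acct=B74: ✗
acct=B54: ✗
age_days_sum = 136 + 58 + 139 + 394 + 223 + 423 + 401 = 1774
—
[uk_sum: country in ('UK', 'FR', 'US') and balance < 33682]
acct=B37: ✗
acct=B43: ✗
acct=B81: ✓ → 58
acct=B12: ✗
acct=B66: ✗
acct=B42: ✓ → 394
acct=B35: ✗
acct=B89: ✓ → 220
acct=B72: ✗
acct=B70: ✗
acct=B74: ✗
acct=B54: ✓ → 387
uk_sum = 58 + 394 + 220 + 387 = 1059
—
[age_days_avg: age_days >= 1170 and balance > 17681]
acct=B37: ✓ → 136
acct=B43: ✓ → 329
acct=B81: ✗
acct=B12: ✗
acct=B66: ✓ → 357
acct=B42: ✗
acct=B35: ✗
acct=B89: ✓ → 220
acct=B72: ✗
acct=B70: ✗
acct=B74: ✗
acct=B54: ✓ → 387
age_days_avg = (136 + 329 + 357 + 220 + 387) / 5 = 285.8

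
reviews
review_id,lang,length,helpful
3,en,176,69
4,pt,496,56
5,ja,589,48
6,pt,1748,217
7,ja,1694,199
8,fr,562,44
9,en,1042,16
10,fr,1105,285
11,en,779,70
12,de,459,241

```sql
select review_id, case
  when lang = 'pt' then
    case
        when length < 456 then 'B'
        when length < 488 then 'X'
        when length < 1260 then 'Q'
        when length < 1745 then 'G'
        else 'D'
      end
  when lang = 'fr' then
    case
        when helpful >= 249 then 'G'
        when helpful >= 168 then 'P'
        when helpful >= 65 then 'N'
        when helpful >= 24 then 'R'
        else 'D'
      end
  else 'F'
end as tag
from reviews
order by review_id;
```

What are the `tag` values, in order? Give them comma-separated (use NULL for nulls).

F, Q, F, D, F, R, F, G, F, F

review_id=3: lang='en' → outer ELSE → F
review_id=4: lang='pt' → inner[length < 1260] → Q
review_id=5: lang='ja' → outer ELSE → F
review_id=6: lang='pt' → inner[ELSE] → D
review_id=7: lang='ja' → outer ELSE → F
review_id=8: lang='fr' → inner[helpful >= 24] → R
review_id=9: lang='en' → outer ELSE → F
review_id=10: lang='fr' → inner[helpful >= 249] → G
review_id=11: lang='en' → outer ELSE → F
review_id=12: lang='de' → outer ELSE → F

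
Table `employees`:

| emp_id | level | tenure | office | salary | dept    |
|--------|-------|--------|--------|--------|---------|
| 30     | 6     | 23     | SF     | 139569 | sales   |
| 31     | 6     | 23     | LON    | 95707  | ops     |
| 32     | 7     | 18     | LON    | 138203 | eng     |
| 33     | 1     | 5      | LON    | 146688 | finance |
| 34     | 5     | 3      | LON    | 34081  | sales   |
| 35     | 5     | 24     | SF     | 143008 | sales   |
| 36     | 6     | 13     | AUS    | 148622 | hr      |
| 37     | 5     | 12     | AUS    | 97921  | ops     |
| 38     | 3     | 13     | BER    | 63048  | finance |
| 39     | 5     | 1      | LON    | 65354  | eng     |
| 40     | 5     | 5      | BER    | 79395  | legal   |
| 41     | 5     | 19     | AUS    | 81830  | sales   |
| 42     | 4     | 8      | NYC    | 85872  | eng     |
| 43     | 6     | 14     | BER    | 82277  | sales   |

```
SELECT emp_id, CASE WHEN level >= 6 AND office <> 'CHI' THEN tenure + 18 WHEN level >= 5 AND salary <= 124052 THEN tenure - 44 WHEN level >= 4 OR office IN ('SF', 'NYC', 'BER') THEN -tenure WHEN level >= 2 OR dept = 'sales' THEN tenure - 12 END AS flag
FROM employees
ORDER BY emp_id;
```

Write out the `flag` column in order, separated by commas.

41, 41, 36, NULL, -41, -24, 31, -32, -13, -43, -39, -25, -8, 32

emp_id=30: level >= 6 AND office <> 'CHI' → 41
emp_id=31: level >= 6 AND office <> 'CHI' → 41
emp_id=32: level >= 6 AND office <> 'CHI' → 36
emp_id=33: (no match → NULL) → NULL
emp_id=34: level >= 5 AND salary <= 124052 → -41
emp_id=35: level >= 4 OR office IN ('SF', 'NYC', 'BER') → -24
emp_id=36: level >= 6 AND office <> 'CHI' → 31
emp_id=37: level >= 5 AND salary <= 124052 → -32
emp_id=38: level >= 4 OR office IN ('SF', 'NYC', 'BER') → -13
emp_id=39: level >= 5 AND salary <= 124052 → -43
emp_id=40: level >= 5 AND salary <= 124052 → -39
emp_id=41: level >= 5 AND salary <= 124052 → -25
emp_id=42: level >= 4 OR office IN ('SF', 'NYC', 'BER') → -8
emp_id=43: level >= 6 AND office <> 'CHI' → 32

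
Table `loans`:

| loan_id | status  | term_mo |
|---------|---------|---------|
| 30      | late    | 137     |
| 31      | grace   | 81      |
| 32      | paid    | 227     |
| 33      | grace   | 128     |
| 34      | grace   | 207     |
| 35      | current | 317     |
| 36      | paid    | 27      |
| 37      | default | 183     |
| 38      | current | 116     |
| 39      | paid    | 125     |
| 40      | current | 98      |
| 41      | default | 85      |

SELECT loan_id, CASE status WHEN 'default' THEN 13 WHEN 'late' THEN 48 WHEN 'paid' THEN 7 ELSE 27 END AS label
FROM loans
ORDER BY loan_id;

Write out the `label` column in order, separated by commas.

loan_id=30: status='late' → 48
loan_id=31: ELSE → 27
loan_id=32: status='paid' → 7
loan_id=33: ELSE → 27
loan_id=34: ELSE → 27
loan_id=35: ELSE → 27
loan_id=36: status='paid' → 7
loan_id=37: status='default' → 13
loan_id=38: ELSE → 27
loan_id=39: status='paid' → 7
loan_id=40: ELSE → 27
loan_id=41: status='default' → 13

48, 27, 7, 27, 27, 27, 7, 13, 27, 7, 27, 13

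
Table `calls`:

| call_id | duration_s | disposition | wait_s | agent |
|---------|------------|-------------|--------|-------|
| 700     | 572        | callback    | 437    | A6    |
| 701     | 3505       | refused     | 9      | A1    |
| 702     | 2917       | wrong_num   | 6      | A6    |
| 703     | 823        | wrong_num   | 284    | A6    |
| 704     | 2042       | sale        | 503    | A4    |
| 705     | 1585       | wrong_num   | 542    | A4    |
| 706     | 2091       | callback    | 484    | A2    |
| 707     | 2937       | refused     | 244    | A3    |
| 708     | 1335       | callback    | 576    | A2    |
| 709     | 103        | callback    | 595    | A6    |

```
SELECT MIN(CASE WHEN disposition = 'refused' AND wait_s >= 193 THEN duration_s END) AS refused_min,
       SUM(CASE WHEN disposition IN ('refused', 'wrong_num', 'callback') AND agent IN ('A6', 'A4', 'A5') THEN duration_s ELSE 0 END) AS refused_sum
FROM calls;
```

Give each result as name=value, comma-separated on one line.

[refused_min: disposition = 'refused' AND wait_s >= 193]
call_id=700: ✗
call_id=701: ✗
call_id=702: ✗
call_id=703: ✗
call_id=704: ✗
call_id=705: ✗
call_id=706: ✗
call_id=707: ✓ → 2937
call_id=708: ✗
call_id=709: ✗
refused_min = MIN(2937) = 2937
—
[refused_sum: disposition IN ('refused', 'wrong_num', 'callback') AND agent IN ('A6', 'A4', 'A5')]
call_id=700: ✓ → 572
call_id=701: ✗
call_id=702: ✓ → 2917
call_id=703: ✓ → 823
call_id=704: ✗
call_id=705: ✓ → 1585
call_id=706: ✗
call_id=707: ✗
call_id=708: ✗
call_id=709: ✓ → 103
refused_sum = 572 + 2917 + 823 + 1585 + 103 = 6000

refused_min=2937, refused_sum=6000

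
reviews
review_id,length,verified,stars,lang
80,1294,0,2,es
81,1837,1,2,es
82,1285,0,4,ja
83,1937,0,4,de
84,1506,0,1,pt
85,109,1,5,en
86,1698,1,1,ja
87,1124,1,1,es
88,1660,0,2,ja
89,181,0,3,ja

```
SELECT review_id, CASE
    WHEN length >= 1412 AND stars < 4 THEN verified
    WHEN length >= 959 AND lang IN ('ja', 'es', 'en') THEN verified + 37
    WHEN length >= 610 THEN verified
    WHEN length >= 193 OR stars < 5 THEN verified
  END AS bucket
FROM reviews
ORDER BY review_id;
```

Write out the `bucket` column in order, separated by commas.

review_id=80: length >= 959 AND lang IN ('ja', 'es', 'en') → 37
review_id=81: length >= 1412 AND stars < 4 → 1
review_id=82: length >= 959 AND lang IN ('ja', 'es', 'en') → 37
review_id=83: length >= 610 → 0
review_id=84: length >= 1412 AND stars < 4 → 0
review_id=85: (no match → NULL) → NULL
review_id=86: length >= 1412 AND stars < 4 → 1
review_id=87: length >= 959 AND lang IN ('ja', 'es', 'en') → 38
review_id=88: length >= 1412 AND stars < 4 → 0
review_id=89: length >= 193 OR stars < 5 → 0

37, 1, 37, 0, 0, NULL, 1, 38, 0, 0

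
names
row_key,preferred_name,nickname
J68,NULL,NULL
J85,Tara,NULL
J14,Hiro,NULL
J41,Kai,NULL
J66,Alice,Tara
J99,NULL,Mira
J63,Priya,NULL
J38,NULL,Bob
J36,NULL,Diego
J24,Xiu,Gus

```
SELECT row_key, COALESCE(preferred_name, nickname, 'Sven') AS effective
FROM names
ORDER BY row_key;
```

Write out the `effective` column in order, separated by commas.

Hiro, Xiu, Diego, Bob, Kai, Priya, Alice, Sven, Tara, Mira

row_key=J14: preferred_name=Hiro → Hiro
row_key=J24: preferred_name=Xiu → Xiu
row_key=J36: preferred_name=NULL, nickname=Diego → Diego
row_key=J38: preferred_name=NULL, nickname=Bob → Bob
row_key=J41: preferred_name=Kai → Kai
row_key=J63: preferred_name=Priya → Priya
row_key=J66: preferred_name=Alice → Alice
row_key=J68: preferred_name=NULL, nickname=NULL, → literal Sven → Sven
row_key=J85: preferred_name=Tara → Tara
row_key=J99: preferred_name=NULL, nickname=Mira → Mira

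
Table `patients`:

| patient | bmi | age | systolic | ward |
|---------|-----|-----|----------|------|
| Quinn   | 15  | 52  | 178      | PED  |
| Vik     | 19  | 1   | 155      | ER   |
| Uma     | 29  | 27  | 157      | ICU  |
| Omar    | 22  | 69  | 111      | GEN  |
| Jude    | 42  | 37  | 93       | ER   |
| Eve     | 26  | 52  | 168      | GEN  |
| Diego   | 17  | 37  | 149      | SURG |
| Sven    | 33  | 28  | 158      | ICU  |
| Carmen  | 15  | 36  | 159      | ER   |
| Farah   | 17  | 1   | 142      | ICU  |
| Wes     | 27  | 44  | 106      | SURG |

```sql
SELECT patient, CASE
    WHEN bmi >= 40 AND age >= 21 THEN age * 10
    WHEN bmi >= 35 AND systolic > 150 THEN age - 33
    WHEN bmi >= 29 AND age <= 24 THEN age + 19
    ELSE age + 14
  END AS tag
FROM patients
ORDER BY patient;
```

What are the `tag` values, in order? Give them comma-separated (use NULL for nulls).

50, 51, 66, 15, 370, 83, 66, 42, 41, 15, 58

patient=Carmen: ELSE → 50
patient=Diego: ELSE → 51
patient=Eve: ELSE → 66
patient=Farah: ELSE → 15
patient=Jude: bmi >= 40 AND age >= 21 → 370
patient=Omar: ELSE → 83
patient=Quinn: ELSE → 66
patient=Sven: ELSE → 42
patient=Uma: ELSE → 41
patient=Vik: ELSE → 15
patient=Wes: ELSE → 58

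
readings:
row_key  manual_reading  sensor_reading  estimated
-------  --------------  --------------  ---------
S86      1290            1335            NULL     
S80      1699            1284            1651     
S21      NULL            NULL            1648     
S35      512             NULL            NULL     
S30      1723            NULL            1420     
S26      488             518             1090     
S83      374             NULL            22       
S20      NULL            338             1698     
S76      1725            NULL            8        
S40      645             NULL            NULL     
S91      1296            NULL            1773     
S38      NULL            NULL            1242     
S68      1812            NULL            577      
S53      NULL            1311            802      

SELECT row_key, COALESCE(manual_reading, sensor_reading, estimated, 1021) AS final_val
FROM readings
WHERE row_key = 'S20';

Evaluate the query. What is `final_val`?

338

row_key = S20: manual_reading=NULL, sensor_reading=338, estimated=1698.
manual_reading=NULL, sensor_reading=338 → 338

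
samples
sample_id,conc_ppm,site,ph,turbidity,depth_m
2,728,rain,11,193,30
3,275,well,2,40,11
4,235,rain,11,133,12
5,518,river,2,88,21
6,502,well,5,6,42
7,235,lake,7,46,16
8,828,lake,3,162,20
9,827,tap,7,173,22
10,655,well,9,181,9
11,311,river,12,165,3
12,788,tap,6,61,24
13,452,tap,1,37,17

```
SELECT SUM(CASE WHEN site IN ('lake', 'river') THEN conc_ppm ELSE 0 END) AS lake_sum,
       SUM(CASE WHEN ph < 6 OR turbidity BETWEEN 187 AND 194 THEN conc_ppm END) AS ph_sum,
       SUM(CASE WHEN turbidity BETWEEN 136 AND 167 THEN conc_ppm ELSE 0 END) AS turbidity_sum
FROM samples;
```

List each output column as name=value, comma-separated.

[lake_sum: site IN ('lake', 'river')]
sample_id=2: ✗
sample_id=3: ✗
sample_id=4: ✗
sample_id=5: ✓ → 518
sample_id=6: ✗
sample_id=7: ✓ → 235
sample_id=8: ✓ → 828
sample_id=9: ✗
sample_id=10: ✗
sample_id=11: ✓ → 311
sample_id=12: ✗
sample_id=13: ✗
lake_sum = 518 + 235 + 828 + 311 = 1892
—
[ph_sum: ph < 6 OR turbidity BETWEEN 187 AND 194]
sample_id=2: ✓ → 728
sample_id=3: ✓ → 275
sample_id=4: ✗
sample_id=5: ✓ → 518
sample_id=6: ✓ → 502
sample_id=7: ✗
sample_id=8: ✓ → 828
sample_id=9: ✗
sample_id=10: ✗
sample_id=11: ✗
sample_id=12: ✗
sample_id=13: ✓ → 452
ph_sum = 728 + 275 + 518 + 502 + 828 + 452 = 3303
—
[turbidity_sum: turbidity BETWEEN 136 AND 167]
sample_id=2: ✗
sample_id=3: ✗
sample_id=4: ✗
sample_id=5: ✗
sample_id=6: ✗
sample_id=7: ✗
sample_id=8: ✓ → 828
sample_id=9: ✗
sample_id=10: ✗
sample_id=11: ✓ → 311
sample_id=12: ✗
sample_id=13: ✗
turbidity_sum = 828 + 311 = 1139

lake_sum=1892, ph_sum=3303, turbidity_sum=1139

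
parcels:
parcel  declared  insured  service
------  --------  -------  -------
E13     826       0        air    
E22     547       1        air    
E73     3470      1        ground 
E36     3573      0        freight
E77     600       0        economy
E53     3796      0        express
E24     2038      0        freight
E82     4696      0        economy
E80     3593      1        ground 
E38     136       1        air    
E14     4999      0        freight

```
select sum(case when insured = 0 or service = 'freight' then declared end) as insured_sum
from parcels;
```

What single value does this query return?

parcel=E13: ✓ → 826
parcel=E22: ✗
parcel=E73: ✗
parcel=E36: ✓ → 3573
parcel=E77: ✓ → 600
parcel=E53: ✓ → 3796
parcel=E24: ✓ → 2038
parcel=E82: ✓ → 4696
parcel=E80: ✗
parcel=E38: ✗
parcel=E14: ✓ → 4999
insured_sum = 826 + 3573 + 600 + 3796 + 2038 + 4696 + 4999 = 20528

20528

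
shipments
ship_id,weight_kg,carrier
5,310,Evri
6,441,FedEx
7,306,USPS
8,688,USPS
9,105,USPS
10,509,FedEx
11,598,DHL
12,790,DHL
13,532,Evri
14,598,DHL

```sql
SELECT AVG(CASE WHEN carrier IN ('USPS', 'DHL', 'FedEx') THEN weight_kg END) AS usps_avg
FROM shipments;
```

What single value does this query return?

ship_id=5: ✗
ship_id=6: ✓ → 441
ship_id=7: ✓ → 306
ship_id=8: ✓ → 688
ship_id=9: ✓ → 105
ship_id=10: ✓ → 509
ship_id=11: ✓ → 598
ship_id=12: ✓ → 790
ship_id=13: ✗
ship_id=14: ✓ → 598
usps_avg = (441 + 306 + 688 + 105 + 509 + 598 + 790 + 598) / 8 = 504.375

504.375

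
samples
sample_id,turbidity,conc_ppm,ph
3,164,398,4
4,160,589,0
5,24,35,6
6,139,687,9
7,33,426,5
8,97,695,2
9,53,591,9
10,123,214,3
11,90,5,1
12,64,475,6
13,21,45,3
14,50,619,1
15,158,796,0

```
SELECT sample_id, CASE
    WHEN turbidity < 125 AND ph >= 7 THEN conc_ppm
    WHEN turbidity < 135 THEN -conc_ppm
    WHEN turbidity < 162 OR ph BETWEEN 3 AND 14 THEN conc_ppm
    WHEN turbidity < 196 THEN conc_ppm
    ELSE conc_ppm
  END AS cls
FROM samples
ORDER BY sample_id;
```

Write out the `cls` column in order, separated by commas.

sample_id=3: turbidity < 162 OR ph BETWEEN 3 AND 14 → 398
sample_id=4: turbidity < 162 OR ph BETWEEN 3 AND 14 → 589
sample_id=5: turbidity < 135 → -35
sample_id=6: turbidity < 162 OR ph BETWEEN 3 AND 14 → 687
sample_id=7: turbidity < 135 → -426
sample_id=8: turbidity < 135 → -695
sample_id=9: turbidity < 125 AND ph >= 7 → 591
sample_id=10: turbidity < 135 → -214
sample_id=11: turbidity < 135 → -5
sample_id=12: turbidity < 135 → -475
sample_id=13: turbidity < 135 → -45
sample_id=14: turbidity < 135 → -619
sample_id=15: turbidity < 162 OR ph BETWEEN 3 AND 14 → 796

398, 589, -35, 687, -426, -695, 591, -214, -5, -475, -45, -619, 796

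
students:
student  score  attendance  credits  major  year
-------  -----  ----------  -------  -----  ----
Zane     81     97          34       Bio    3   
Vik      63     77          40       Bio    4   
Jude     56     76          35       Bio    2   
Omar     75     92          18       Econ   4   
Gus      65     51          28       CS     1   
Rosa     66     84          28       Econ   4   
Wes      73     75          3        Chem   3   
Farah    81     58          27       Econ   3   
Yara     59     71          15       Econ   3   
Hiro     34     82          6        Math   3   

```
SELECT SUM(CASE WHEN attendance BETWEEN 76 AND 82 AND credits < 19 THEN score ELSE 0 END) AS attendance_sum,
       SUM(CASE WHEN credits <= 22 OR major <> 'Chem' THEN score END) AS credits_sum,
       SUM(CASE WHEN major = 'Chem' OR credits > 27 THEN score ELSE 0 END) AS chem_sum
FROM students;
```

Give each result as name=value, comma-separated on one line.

attendance_sum=34, credits_sum=653, chem_sum=404

[attendance_sum: attendance BETWEEN 76 AND 82 AND credits < 19]
student=Zane: ✗
student=Vik: ✗
student=Jude: ✗
student=Omar: ✗
student=Gus: ✗
student=Rosa: ✗
student=Wes: ✗
student=Farah: ✗
student=Yara: ✗
student=Hiro: ✓ → 34
attendance_sum = 34
—
[credits_sum: credits <= 22 OR major <> 'Chem']
student=Zane: ✓ → 81
student=Vik: ✓ → 63
student=Jude: ✓ → 56
student=Omar: ✓ → 75
student=Gus: ✓ → 65
student=Rosa: ✓ → 66
student=Wes: ✓ → 73
student=Farah: ✓ → 81
student=Yara: ✓ → 59
student=Hiro: ✓ → 34
credits_sum = 81 + 63 + 56 + 75 + 65 + 66 + 73 + 81 + 59 + 34 = 653
—
[chem_sum: major = 'Chem' OR credits > 27]
student=Zane: ✓ → 81
student=Vik: ✓ → 63
student=Jude: ✓ → 56
student=Omar: ✗
student=Gus: ✓ → 65
student=Rosa: ✓ → 66
student=Wes: ✓ → 73
student=Farah: ✗
student=Yara: ✗
student=Hiro: ✗
chem_sum = 81 + 63 + 56 + 65 + 66 + 73 = 404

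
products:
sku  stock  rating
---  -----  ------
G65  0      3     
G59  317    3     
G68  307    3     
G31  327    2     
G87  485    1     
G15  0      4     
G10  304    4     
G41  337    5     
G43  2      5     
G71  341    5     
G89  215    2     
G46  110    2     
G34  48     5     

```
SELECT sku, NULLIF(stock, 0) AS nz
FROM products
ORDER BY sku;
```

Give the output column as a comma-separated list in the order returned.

sku=G10: stock=304 vs 0: differ → 304
sku=G15: stock=0 vs 0: equal → NULL
sku=G31: stock=327 vs 0: differ → 327
sku=G34: stock=48 vs 0: differ → 48
sku=G41: stock=337 vs 0: differ → 337
sku=G43: stock=2 vs 0: differ → 2
sku=G46: stock=110 vs 0: differ → 110
sku=G59: stock=317 vs 0: differ → 317
sku=G65: stock=0 vs 0: equal → NULL
sku=G68: stock=307 vs 0: differ → 307
sku=G71: stock=341 vs 0: differ → 341
sku=G87: stock=485 vs 0: differ → 485
sku=G89: stock=215 vs 0: differ → 215

304, NULL, 327, 48, 337, 2, 110, 317, NULL, 307, 341, 485, 215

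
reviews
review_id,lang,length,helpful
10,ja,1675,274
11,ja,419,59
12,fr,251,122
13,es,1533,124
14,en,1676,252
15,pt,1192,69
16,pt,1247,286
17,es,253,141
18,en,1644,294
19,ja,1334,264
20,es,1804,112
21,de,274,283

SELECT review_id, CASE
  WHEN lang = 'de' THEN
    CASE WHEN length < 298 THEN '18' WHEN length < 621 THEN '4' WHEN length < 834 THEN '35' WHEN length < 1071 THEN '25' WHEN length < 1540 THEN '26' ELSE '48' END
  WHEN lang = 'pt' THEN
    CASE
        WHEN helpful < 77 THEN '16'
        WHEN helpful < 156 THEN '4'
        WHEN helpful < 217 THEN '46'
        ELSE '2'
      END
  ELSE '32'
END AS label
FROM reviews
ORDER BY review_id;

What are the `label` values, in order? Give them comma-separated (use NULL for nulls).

review_id=10: lang='ja' → outer ELSE → 32
review_id=11: lang='ja' → outer ELSE → 32
review_id=12: lang='fr' → outer ELSE → 32
review_id=13: lang='es' → outer ELSE → 32
review_id=14: lang='en' → outer ELSE → 32
review_id=15: lang='pt' → inner[helpful < 77] → 16
review_id=16: lang='pt' → inner[ELSE] → 2
review_id=17: lang='es' → outer ELSE → 32
review_id=18: lang='en' → outer ELSE → 32
review_id=19: lang='ja' → outer ELSE → 32
review_id=20: lang='es' → outer ELSE → 32
review_id=21: lang='de' → inner[length < 298] → 18

32, 32, 32, 32, 32, 16, 2, 32, 32, 32, 32, 18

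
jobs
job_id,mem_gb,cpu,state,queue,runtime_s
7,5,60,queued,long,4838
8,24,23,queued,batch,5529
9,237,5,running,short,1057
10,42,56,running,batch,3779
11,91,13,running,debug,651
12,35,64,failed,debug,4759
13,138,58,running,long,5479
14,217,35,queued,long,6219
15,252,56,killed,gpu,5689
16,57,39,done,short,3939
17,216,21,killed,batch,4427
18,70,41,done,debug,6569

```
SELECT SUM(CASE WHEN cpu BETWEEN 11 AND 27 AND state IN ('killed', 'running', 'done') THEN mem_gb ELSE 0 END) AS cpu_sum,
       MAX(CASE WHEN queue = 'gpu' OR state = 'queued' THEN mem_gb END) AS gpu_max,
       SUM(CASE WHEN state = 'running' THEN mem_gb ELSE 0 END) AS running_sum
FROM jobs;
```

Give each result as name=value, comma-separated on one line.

[cpu_sum: cpu BETWEEN 11 AND 27 AND state IN ('killed', 'running', 'done')]
job_id=7: ✗
job_id=8: ✗
job_id=9: ✗
job_id=10: ✗
job_id=11: ✓ → 91
job_id=12: ✗
job_id=13: ✗
job_id=14: ✗
job_id=15: ✗
job_id=16: ✗
job_id=17: ✓ → 216
job_id=18: ✗
cpu_sum = 91 + 216 = 307
—
[gpu_max: queue = 'gpu' OR state = 'queued']
job_id=7: ✓ → 5
job_id=8: ✓ → 24
job_id=9: ✗
job_id=10: ✗
job_id=11: ✗
job_id=12: ✗
job_id=13: ✗
job_id=14: ✓ → 217
job_id=15: ✓ → 252
job_id=16: ✗
job_id=17: ✗
job_id=18: ✗
gpu_max = MAX(5, 24, 217, 252) = 252
—
[running_sum: state = 'running']
job_id=7: ✗
job_id=8: ✗
job_id=9: ✓ → 237
job_id=10: ✓ → 42
job_id=11: ✓ → 91
job_id=12: ✗
job_id=13: ✓ → 138
job_id=14: ✗
job_id=15: ✗
job_id=16: ✗
job_id=17: ✗
job_id=18: ✗
running_sum = 237 + 42 + 91 + 138 = 508

cpu_sum=307, gpu_max=252, running_sum=508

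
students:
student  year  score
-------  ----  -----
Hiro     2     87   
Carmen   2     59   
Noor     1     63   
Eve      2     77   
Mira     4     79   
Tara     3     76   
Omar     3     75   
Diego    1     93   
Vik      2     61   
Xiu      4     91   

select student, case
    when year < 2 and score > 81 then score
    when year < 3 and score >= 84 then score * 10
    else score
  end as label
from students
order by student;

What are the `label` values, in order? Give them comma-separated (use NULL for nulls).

student=Carmen: ELSE → 59
student=Diego: year < 2 and score > 81 → 93
student=Eve: ELSE → 77
student=Hiro: year < 3 and score >= 84 → 870
student=Mira: ELSE → 79
student=Noor: ELSE → 63
student=Omar: ELSE → 75
student=Tara: ELSE → 76
student=Vik: ELSE → 61
student=Xiu: ELSE → 91

59, 93, 77, 870, 79, 63, 75, 76, 61, 91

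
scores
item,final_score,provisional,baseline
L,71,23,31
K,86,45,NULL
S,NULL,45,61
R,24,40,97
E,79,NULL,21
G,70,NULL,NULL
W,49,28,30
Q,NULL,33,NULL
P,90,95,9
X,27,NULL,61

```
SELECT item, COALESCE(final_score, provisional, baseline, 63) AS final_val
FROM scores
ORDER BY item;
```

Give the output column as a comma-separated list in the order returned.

item=E: final_score=79 → 79
item=G: final_score=70 → 70
item=K: final_score=86 → 86
item=L: final_score=71 → 71
item=P: final_score=90 → 90
item=Q: final_score=NULL, provisional=33 → 33
item=R: final_score=24 → 24
item=S: final_score=NULL, provisional=45 → 45
item=W: final_score=49 → 49
item=X: final_score=27 → 27

79, 70, 86, 71, 90, 33, 24, 45, 49, 27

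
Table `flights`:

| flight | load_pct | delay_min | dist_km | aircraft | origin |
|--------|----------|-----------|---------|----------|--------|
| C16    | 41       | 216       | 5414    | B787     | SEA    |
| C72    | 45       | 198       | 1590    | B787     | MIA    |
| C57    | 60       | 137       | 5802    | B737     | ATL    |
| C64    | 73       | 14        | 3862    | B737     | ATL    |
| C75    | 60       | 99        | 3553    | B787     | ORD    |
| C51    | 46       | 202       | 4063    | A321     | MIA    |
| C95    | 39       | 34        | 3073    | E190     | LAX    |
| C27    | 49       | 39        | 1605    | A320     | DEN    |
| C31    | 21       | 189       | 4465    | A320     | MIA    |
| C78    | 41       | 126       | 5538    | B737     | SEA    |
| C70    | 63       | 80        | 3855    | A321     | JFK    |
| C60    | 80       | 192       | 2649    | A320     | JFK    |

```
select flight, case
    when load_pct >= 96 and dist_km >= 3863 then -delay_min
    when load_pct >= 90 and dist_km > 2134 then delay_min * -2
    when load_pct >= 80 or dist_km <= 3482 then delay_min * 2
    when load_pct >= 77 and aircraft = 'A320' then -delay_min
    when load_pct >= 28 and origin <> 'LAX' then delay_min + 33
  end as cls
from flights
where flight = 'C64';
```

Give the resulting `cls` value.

47

flight = C64: load_pct=73, delay_min=14, dist_km=3862, aircraft=B737, origin=ATL.
load_pct >= 96 and dist_km >= 3863 → false
load_pct >= 90 and dist_km > 2134 → false
load_pct >= 80 or dist_km <= 3482 → false
load_pct >= 77 and aircraft = 'A320' → false
load_pct >= 28 and origin <> 'LAX' → true → 47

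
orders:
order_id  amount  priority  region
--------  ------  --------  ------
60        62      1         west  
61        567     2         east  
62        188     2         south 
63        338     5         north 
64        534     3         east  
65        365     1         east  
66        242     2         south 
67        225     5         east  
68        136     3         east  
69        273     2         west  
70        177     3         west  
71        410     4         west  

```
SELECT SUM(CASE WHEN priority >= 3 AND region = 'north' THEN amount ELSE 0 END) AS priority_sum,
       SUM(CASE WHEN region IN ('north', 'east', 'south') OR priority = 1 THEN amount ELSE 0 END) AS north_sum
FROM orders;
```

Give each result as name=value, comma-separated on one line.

[priority_sum: priority >= 3 AND region = 'north']
order_id=60: ✗
order_id=61: ✗
order_id=62: ✗
order_id=63: ✓ → 338
order_id=64: ✗
order_id=65: ✗
order_id=66: ✗
order_id=67: ✗
order_id=68: ✗
order_id=69: ✗
order_id=70: ✗
order_id=71: ✗
priority_sum = 338
—
[north_sum: region IN ('north', 'east', 'south') OR priority = 1]
order_id=60: ✓ → 62
order_id=61: ✓ → 567
order_id=62: ✓ → 188
order_id=63: ✓ → 338
order_id=64: ✓ → 534
order_id=65: ✓ → 365
order_id=66: ✓ → 242
order_id=67: ✓ → 225
order_id=68: ✓ → 136
order_id=69: ✗
order_id=70: ✗
order_id=71: ✗
north_sum = 62 + 567 + 188 + 338 + 534 + 365 + 242 + 225 + 136 = 2657

priority_sum=338, north_sum=2657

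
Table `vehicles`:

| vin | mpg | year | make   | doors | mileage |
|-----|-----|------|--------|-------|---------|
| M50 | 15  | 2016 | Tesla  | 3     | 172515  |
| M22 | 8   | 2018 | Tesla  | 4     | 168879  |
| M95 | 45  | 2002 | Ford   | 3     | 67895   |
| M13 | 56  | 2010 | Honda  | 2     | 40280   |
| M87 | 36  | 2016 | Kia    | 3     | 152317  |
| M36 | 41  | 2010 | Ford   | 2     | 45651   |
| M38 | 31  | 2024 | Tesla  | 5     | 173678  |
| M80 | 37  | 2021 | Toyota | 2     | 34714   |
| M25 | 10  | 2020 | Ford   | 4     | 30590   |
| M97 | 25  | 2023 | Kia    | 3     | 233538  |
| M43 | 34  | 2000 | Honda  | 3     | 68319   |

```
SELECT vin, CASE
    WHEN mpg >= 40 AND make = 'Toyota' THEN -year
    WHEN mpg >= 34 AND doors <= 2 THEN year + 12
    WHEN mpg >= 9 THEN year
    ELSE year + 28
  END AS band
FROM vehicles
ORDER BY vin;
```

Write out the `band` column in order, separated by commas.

2022, 2046, 2020, 2022, 2024, 2000, 2016, 2033, 2016, 2002, 2023

vin=M13: mpg >= 34 AND doors <= 2 → 2022
vin=M22: ELSE → 2046
vin=M25: mpg >= 9 → 2020
vin=M36: mpg >= 34 AND doors <= 2 → 2022
vin=M38: mpg >= 9 → 2024
vin=M43: mpg >= 9 → 2000
vin=M50: mpg >= 9 → 2016
vin=M80: mpg >= 34 AND doors <= 2 → 2033
vin=M87: mpg >= 9 → 2016
vin=M95: mpg >= 9 → 2002
vin=M97: mpg >= 9 → 2023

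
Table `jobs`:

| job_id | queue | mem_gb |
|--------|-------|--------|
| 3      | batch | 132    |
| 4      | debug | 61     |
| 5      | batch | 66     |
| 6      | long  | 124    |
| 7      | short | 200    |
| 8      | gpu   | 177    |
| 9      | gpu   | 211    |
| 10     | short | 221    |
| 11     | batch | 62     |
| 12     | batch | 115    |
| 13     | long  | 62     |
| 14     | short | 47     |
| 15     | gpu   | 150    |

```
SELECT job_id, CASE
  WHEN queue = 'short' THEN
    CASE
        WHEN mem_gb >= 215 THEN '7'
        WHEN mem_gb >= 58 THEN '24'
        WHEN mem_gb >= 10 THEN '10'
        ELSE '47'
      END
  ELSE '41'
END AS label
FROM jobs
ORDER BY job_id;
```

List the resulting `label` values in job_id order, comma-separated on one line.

41, 41, 41, 41, 24, 41, 41, 7, 41, 41, 41, 10, 41

job_id=3: queue='batch' → outer ELSE → 41
job_id=4: queue='debug' → outer ELSE → 41
job_id=5: queue='batch' → outer ELSE → 41
job_id=6: queue='long' → outer ELSE → 41
job_id=7: queue='short' → inner[mem_gb >= 58] → 24
job_id=8: queue='gpu' → outer ELSE → 41
job_id=9: queue='gpu' → outer ELSE → 41
job_id=10: queue='short' → inner[mem_gb >= 215] → 7
job_id=11: queue='batch' → outer ELSE → 41
job_id=12: queue='batch' → outer ELSE → 41
job_id=13: queue='long' → outer ELSE → 41
job_id=14: queue='short' → inner[mem_gb >= 10] → 10
job_id=15: queue='gpu' → outer ELSE → 41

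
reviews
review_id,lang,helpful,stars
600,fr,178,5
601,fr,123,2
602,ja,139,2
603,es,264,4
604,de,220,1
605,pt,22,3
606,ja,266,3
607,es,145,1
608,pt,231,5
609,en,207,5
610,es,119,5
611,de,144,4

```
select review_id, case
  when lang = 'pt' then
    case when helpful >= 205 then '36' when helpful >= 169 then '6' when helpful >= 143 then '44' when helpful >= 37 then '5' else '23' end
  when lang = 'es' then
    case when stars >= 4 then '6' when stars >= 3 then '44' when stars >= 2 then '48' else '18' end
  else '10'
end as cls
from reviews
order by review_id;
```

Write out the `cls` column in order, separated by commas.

review_id=600: lang='fr' → outer ELSE → 10
review_id=601: lang='fr' → outer ELSE → 10
review_id=602: lang='ja' → outer ELSE → 10
review_id=603: lang='es' → inner[stars >= 4] → 6
review_id=604: lang='de' → outer ELSE → 10
review_id=605: lang='pt' → inner[ELSE] → 23
review_id=606: lang='ja' → outer ELSE → 10
review_id=607: lang='es' → inner[ELSE] → 18
review_id=608: lang='pt' → inner[helpful >= 205] → 36
review_id=609: lang='en' → outer ELSE → 10
review_id=610: lang='es' → inner[stars >= 4] → 6
review_id=611: lang='de' → outer ELSE → 10

10, 10, 10, 6, 10, 23, 10, 18, 36, 10, 6, 10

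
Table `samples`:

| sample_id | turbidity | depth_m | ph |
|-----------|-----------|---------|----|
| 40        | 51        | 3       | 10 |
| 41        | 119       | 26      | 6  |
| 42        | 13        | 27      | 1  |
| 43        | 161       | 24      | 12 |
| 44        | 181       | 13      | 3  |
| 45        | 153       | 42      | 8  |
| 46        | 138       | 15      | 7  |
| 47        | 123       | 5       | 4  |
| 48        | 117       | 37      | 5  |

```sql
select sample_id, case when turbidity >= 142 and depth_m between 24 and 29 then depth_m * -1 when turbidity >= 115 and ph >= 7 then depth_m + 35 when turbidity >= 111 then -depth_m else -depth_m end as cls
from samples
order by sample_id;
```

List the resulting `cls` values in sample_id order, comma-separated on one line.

sample_id=40: ELSE → -3
sample_id=41: turbidity >= 111 → -26
sample_id=42: ELSE → -27
sample_id=43: turbidity >= 142 and depth_m between 24 and 29 → -24
sample_id=44: turbidity >= 111 → -13
sample_id=45: turbidity >= 115 and ph >= 7 → 77
sample_id=46: turbidity >= 115 and ph >= 7 → 50
sample_id=47: turbidity >= 111 → -5
sample_id=48: turbidity >= 111 → -37

-3, -26, -27, -24, -13, 77, 50, -5, -37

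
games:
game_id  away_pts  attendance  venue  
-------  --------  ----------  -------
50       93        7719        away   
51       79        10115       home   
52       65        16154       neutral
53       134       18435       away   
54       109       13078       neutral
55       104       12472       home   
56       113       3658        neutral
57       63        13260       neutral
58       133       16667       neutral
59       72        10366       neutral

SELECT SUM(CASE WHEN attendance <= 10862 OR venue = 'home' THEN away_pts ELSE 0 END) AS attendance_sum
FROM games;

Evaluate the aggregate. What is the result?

461

game_id=50: ✓ → 93
game_id=51: ✓ → 79
game_id=52: ✗
game_id=53: ✗
game_id=54: ✗
game_id=55: ✓ → 104
game_id=56: ✓ → 113
game_id=57: ✗
game_id=58: ✗
game_id=59: ✓ → 72
attendance_sum = 93 + 79 + 104 + 113 + 72 = 461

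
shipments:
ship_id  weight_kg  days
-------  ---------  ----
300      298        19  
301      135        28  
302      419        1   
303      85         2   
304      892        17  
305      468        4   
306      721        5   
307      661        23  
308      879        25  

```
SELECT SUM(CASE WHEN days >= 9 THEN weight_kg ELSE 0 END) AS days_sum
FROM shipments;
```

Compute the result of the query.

ship_id=300: ✓ → 298
ship_id=301: ✓ → 135
ship_id=302: ✗
ship_id=303: ✗
ship_id=304: ✓ → 892
ship_id=305: ✗
ship_id=306: ✗
ship_id=307: ✓ → 661
ship_id=308: ✓ → 879
days_sum = 298 + 135 + 892 + 661 + 879 = 2865

2865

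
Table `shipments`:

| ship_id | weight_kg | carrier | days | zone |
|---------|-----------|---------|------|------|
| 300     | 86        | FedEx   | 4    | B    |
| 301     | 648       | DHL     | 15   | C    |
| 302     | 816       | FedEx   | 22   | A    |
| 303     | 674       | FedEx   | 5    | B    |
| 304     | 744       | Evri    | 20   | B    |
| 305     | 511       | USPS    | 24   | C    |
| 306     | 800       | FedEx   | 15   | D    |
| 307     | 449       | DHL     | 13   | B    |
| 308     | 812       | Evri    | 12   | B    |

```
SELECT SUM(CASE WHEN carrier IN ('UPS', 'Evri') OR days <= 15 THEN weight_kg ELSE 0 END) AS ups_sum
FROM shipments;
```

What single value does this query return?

ship_id=300: ✓ → 86
ship_id=301: ✓ → 648
ship_id=302: ✗
ship_id=303: ✓ → 674
ship_id=304: ✓ → 744
ship_id=305: ✗
ship_id=306: ✓ → 800
ship_id=307: ✓ → 449
ship_id=308: ✓ → 812
ups_sum = 86 + 648 + 674 + 744 + 800 + 449 + 812 = 4213

4213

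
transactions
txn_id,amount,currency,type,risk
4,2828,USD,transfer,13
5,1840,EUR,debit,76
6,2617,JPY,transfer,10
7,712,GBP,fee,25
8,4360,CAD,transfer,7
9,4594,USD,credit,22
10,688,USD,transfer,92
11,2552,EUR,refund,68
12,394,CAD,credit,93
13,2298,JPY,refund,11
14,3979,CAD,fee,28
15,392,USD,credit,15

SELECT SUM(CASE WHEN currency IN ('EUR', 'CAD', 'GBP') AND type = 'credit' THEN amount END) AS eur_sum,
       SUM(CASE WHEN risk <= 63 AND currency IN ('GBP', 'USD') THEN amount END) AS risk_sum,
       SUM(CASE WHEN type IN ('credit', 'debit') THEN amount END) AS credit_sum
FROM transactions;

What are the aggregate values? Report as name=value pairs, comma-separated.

[eur_sum: currency IN ('EUR', 'CAD', 'GBP') AND type = 'credit']
txn_id=4: ✗
txn_id=5: ✗
txn_id=6: ✗
txn_id=7: ✗
txn_id=8: ✗
txn_id=9: ✗
txn_id=10: ✗
txn_id=11: ✗
txn_id=12: ✓ → 394
txn_id=13: ✗
txn_id=14: ✗
txn_id=15: ✗
eur_sum = 394
—
[risk_sum: risk <= 63 AND currency IN ('GBP', 'USD')]
txn_id=4: ✓ → 2828
txn_id=5: ✗
txn_id=6: ✗
txn_id=7: ✓ → 712
txn_id=8: ✗
txn_id=9: ✓ → 4594
txn_id=10: ✗
txn_id=11: ✗
txn_id=12: ✗
txn_id=13: ✗
txn_id=14: ✗
txn_id=15: ✓ → 392
risk_sum = 2828 + 712 + 4594 + 392 = 8526
—
[credit_sum: type IN ('credit', 'debit')]
txn_id=4: ✗
txn_id=5: ✓ → 1840
txn_id=6: ✗
txn_id=7: ✗
txn_id=8: ✗
txn_id=9: ✓ → 4594
txn_id=10: ✗
txn_id=11: ✗
txn_id=12: ✓ → 394
txn_id=13: ✗
txn_id=14: ✗
txn_id=15: ✓ → 392
credit_sum = 1840 + 4594 + 394 + 392 = 7220

eur_sum=394, risk_sum=8526, credit_sum=7220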